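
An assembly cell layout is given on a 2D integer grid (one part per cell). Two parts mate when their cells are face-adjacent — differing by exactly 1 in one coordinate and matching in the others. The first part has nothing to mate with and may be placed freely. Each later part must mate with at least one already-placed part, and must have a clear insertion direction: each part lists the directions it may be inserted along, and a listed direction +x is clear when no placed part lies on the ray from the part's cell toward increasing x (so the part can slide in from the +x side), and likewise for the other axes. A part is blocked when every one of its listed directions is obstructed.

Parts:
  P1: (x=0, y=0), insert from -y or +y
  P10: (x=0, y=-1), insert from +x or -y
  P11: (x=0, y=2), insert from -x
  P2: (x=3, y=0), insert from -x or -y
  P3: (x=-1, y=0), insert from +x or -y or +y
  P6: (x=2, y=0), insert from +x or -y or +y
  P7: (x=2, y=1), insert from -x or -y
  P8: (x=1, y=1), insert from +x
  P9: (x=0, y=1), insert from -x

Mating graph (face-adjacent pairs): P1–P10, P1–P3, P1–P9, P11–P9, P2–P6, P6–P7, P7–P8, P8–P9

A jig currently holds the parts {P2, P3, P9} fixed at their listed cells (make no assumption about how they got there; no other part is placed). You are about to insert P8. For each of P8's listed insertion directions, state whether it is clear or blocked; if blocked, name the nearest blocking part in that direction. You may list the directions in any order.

+x: ray from P8(1, 1) has no placed part ⇒ clear

+x: clear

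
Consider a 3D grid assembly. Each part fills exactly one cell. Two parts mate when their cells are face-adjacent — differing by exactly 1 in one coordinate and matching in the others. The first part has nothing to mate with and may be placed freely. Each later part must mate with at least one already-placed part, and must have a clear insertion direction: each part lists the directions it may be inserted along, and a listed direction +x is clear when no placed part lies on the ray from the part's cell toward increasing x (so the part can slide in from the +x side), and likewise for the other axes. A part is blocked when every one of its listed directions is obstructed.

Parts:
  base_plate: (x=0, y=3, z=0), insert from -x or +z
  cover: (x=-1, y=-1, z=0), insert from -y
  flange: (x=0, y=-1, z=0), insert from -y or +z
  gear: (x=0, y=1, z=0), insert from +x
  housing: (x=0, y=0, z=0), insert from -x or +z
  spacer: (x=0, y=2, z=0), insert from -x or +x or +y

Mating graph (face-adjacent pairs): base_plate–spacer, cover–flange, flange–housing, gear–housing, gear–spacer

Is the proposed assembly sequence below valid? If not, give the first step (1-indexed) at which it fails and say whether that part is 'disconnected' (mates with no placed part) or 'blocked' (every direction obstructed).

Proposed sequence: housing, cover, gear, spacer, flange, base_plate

Invalid at step 2 (disconnected)

1. housing@(0, 0, 0) [-x clear] — {housing}
2. cover@(-1, -1, 0) — no placed neighbour ⇒ disconnected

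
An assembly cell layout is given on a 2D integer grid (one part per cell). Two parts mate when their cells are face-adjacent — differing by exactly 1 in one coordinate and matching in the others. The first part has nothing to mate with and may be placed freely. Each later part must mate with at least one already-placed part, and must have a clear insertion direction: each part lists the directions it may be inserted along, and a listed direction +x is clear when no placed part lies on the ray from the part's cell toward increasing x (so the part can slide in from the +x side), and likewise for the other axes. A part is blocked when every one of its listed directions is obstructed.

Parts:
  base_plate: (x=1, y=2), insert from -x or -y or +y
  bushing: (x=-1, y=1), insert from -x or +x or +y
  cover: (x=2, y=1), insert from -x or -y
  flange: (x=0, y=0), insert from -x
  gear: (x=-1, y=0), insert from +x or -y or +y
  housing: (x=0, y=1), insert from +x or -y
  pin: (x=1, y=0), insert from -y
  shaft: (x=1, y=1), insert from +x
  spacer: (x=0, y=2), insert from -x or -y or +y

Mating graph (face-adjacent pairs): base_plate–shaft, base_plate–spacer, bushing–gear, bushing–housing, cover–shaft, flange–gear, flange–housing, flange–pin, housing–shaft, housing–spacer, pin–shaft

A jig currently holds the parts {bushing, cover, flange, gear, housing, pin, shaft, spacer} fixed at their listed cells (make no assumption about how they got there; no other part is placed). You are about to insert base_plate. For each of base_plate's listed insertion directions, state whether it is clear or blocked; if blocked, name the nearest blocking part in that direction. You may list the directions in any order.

+y: clear; -x: blocked by spacer; -y: blocked by shaft

-x: nearest on ray is spacer@(0, 2) ⇒ blocked
-y: nearest on ray is shaft@(1, 1) ⇒ blocked
+y: ray from base_plate(1, 2) has no placed part ⇒ clear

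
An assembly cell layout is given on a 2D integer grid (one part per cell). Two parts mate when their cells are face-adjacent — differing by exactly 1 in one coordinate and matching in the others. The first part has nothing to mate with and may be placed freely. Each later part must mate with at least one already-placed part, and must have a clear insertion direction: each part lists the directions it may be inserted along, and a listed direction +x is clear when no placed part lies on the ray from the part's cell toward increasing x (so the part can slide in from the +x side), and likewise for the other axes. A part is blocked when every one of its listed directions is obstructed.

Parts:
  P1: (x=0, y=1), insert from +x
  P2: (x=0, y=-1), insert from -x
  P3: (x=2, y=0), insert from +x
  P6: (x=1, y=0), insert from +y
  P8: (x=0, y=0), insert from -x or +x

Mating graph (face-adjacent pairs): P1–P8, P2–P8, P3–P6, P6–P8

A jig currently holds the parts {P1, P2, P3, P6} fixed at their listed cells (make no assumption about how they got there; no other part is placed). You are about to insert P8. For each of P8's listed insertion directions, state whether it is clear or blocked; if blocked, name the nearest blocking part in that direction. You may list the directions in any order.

-x: ray from P8(0, 0) has no placed part ⇒ clear
+x: nearest on ray is P6@(1, 0) ⇒ blocked

+x: blocked by P6; -x: clear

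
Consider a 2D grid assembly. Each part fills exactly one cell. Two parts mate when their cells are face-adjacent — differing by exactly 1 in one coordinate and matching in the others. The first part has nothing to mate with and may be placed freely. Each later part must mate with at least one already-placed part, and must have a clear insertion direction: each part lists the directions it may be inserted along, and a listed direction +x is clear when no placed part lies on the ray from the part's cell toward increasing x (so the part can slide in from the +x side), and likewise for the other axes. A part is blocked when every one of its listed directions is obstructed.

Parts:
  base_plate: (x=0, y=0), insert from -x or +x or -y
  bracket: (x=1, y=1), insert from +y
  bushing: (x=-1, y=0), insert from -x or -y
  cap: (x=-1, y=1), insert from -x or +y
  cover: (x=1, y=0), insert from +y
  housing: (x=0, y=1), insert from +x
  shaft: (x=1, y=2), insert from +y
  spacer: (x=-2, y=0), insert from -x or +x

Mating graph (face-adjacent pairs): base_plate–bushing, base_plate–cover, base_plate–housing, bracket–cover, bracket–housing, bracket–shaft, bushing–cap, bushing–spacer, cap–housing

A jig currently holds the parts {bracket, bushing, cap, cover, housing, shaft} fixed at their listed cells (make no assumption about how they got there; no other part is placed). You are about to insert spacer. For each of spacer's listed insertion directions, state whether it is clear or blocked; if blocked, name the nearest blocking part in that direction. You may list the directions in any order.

-x: ray from spacer(-2, 0) has no placed part ⇒ clear
+x: nearest on ray is bushing@(-1, 0) ⇒ blocked

+x: blocked by bushing; -x: clear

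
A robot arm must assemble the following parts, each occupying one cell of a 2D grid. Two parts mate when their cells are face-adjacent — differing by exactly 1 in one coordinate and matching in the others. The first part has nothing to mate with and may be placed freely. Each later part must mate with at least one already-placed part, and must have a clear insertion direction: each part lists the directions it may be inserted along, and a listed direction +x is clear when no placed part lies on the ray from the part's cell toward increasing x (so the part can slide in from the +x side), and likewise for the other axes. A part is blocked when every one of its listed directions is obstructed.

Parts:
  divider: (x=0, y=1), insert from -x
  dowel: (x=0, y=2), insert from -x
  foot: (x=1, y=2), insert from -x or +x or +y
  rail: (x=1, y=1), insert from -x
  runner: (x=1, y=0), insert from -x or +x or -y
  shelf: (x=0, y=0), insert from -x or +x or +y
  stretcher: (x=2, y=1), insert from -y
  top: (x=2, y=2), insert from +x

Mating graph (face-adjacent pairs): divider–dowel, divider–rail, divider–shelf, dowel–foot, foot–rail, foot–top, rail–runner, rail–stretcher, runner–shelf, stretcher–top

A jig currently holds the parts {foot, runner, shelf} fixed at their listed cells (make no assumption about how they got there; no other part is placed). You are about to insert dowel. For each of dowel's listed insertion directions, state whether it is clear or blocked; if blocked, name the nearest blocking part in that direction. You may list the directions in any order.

-x: ray from dowel(0, 2) has no placed part ⇒ clear

-x: clear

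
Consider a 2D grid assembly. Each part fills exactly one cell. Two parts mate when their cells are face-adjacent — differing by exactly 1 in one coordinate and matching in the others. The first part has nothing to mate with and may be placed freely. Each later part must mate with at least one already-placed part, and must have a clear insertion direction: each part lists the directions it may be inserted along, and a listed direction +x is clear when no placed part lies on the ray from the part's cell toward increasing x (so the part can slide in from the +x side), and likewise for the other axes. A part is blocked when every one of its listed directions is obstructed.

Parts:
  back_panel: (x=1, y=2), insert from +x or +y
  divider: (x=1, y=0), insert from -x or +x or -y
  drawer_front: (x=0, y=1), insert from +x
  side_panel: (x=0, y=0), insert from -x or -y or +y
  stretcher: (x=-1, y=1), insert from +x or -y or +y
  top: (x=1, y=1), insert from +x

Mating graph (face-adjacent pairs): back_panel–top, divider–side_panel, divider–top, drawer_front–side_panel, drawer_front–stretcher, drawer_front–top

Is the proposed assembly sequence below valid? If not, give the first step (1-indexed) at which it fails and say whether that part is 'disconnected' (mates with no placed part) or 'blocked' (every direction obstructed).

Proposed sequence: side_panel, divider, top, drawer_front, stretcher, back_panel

1. side_panel@(0, 0) [-x clear] — {side_panel}
2. divider@(1, 0) [+x clear] — {divider, side_panel}
3. top@(1, 1) [+x clear] — {divider, side_panel, top}
4. drawer_front@(0, 1) — +x all obstructed ⇒ blocked

Invalid at step 4 (blocked)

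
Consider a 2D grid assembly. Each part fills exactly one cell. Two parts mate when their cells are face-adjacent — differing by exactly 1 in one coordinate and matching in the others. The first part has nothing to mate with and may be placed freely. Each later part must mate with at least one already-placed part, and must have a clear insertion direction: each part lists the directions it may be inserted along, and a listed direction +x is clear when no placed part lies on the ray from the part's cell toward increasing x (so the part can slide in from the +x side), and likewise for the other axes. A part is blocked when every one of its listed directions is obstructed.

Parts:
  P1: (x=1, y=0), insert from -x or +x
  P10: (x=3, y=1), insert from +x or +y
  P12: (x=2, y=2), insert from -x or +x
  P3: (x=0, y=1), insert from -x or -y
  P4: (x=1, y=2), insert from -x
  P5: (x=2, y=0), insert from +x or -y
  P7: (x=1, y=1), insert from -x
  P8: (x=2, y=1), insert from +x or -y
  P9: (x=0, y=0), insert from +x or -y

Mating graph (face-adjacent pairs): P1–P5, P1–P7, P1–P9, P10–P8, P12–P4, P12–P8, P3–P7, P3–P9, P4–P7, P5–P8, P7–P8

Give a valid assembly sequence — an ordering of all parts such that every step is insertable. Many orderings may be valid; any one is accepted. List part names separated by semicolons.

P12; P8; P7; P3; P10; P1; P4; P5; P9

1. P12@(2, 2) [-x clear] — {P12}
2. P8@(2, 1) [+x clear] — {P12, P8}
3. P7@(1, 1) [-x clear] — {P12, P7, P8}
4. P3@(0, 1) [-x clear] — {P12, P3, P7, P8}
5. P10@(3, 1) [+x clear] — {P10, P12, P3, P7, P8}
6. P1@(1, 0) [-x clear] — {P1, P10, P12, P3, P7, P8}
7. P4@(1, 2) [-x clear] — {P1, P10, P12, P3, P4, P7, P8}
8. P5@(2, 0) [+x clear] — {P1, P10, P12, P3, P4, P5, P7, P8}
9. P9@(0, 0) [-y clear] — {P1, P10, P12, P3, P4, P5, P7, P8, P9}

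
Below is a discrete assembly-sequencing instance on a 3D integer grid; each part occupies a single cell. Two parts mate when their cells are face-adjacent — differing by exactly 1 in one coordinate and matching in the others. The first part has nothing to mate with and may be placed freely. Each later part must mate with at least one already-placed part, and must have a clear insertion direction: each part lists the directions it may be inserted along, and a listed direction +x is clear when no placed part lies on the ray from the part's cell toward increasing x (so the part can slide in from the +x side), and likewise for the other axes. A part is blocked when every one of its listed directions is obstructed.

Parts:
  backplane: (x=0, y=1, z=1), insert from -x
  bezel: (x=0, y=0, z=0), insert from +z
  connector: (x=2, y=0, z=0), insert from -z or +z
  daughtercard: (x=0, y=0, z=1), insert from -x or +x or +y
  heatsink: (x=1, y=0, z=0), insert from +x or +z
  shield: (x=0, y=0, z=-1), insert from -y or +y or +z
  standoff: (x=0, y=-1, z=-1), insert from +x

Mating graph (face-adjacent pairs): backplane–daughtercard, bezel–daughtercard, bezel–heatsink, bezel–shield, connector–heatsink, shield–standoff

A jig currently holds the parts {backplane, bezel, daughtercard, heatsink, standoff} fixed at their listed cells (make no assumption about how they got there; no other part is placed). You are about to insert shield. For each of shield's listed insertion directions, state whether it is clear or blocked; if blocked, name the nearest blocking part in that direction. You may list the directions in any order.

+y: clear; +z: blocked by bezel; -y: blocked by standoff

-y: nearest on ray is standoff@(0, -1, -1) ⇒ blocked
+y: ray from shield(0, 0, -1) has no placed part ⇒ clear
+z: nearest on ray is bezel@(0, 0, 0) ⇒ blocked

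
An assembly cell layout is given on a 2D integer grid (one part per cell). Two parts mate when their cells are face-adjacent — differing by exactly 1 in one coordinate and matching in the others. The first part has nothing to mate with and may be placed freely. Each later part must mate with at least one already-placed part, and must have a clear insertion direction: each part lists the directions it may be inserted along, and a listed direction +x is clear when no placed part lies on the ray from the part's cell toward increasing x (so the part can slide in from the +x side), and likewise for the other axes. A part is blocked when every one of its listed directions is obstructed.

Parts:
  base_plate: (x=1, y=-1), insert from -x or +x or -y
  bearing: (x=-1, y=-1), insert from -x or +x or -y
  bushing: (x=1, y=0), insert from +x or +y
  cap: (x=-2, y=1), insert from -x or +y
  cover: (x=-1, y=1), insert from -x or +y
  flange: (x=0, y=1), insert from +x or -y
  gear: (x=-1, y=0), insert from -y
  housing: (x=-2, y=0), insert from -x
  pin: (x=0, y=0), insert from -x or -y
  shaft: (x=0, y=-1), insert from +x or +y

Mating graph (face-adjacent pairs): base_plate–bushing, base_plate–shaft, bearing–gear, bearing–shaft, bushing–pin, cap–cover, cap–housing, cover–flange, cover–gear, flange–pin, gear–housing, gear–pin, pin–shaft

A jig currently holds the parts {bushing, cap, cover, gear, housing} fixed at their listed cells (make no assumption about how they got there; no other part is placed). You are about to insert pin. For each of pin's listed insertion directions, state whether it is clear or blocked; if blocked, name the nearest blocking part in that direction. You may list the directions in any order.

-x: nearest on ray is gear@(-1, 0) ⇒ blocked
-y: ray from pin(0, 0) has no placed part ⇒ clear

-x: blocked by gear; -y: clear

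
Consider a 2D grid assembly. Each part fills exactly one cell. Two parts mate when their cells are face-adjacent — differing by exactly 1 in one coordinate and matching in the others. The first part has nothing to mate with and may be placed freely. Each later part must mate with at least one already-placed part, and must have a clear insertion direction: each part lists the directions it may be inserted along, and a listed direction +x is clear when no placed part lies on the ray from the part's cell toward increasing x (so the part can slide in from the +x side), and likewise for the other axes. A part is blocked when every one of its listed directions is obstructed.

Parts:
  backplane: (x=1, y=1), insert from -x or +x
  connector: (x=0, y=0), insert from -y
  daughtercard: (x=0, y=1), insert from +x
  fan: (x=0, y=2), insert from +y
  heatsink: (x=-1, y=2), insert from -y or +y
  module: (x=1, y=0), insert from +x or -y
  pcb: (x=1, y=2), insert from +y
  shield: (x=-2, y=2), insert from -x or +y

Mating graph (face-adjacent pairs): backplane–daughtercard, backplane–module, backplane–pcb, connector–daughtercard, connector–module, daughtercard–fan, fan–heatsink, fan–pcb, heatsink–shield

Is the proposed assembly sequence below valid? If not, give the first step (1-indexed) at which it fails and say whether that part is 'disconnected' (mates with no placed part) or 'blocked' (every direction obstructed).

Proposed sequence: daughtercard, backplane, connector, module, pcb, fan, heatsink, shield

1. daughtercard@(0, 1) [+x clear] — {daughtercard}
2. backplane@(1, 1) [+x clear] — {backplane, daughtercard}
3. connector@(0, 0) [-y clear] — {backplane, connector, daughtercard}
4. module@(1, 0) [+x clear] — {backplane, connector, daughtercard, module}
5. pcb@(1, 2) [+y clear] — {backplane, connector, daughtercard, module, pcb}
6. fan@(0, 2) [+y clear] — {backplane, connector, daughtercard, fan, module, pcb}
7. heatsink@(-1, 2) [-y clear] — {backplane, connector, daughtercard, fan, heatsink, module, pcb}
8. shield@(-2, 2) [-x clear] — {backplane, connector, daughtercard, fan, heatsink, module, pcb, shield}

Valid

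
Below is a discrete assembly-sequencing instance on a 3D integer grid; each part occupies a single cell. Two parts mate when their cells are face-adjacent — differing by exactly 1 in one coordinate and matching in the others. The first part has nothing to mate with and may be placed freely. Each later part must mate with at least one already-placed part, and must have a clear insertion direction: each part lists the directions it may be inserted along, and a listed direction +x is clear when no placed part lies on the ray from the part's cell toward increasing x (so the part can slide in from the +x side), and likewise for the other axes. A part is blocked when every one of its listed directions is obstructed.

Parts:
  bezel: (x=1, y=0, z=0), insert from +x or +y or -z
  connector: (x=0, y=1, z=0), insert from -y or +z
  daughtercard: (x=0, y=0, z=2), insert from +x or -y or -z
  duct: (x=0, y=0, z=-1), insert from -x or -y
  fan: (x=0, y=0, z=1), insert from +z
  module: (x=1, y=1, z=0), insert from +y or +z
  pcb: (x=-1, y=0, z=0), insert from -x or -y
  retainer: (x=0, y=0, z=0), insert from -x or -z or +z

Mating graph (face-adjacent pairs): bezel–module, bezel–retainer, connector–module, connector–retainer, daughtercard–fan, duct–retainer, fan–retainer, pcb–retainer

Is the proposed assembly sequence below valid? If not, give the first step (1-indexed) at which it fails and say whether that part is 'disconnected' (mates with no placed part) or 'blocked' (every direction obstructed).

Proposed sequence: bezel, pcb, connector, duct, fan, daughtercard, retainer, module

Invalid at step 2 (disconnected)

1. bezel@(1, 0, 0) [+x clear] — {bezel}
2. pcb@(-1, 0, 0) — no placed neighbour ⇒ disconnected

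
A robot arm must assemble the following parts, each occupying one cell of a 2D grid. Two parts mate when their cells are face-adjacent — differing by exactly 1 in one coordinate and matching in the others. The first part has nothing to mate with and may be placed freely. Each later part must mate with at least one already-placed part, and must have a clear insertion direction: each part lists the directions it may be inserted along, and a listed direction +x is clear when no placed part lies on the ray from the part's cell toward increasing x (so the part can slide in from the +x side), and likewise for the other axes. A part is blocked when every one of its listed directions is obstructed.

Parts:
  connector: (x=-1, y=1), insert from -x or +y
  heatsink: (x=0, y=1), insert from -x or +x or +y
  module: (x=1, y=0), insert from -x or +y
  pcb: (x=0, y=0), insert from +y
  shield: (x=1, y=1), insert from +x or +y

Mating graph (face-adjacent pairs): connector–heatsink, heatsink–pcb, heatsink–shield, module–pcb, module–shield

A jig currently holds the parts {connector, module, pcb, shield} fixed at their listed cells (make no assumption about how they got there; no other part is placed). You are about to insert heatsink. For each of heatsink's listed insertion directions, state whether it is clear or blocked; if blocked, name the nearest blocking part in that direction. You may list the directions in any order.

+x: blocked by shield; +y: clear; -x: blocked by connector

-x: nearest on ray is connector@(-1, 1) ⇒ blocked
+x: nearest on ray is shield@(1, 1) ⇒ blocked
+y: ray from heatsink(0, 1) has no placed part ⇒ clear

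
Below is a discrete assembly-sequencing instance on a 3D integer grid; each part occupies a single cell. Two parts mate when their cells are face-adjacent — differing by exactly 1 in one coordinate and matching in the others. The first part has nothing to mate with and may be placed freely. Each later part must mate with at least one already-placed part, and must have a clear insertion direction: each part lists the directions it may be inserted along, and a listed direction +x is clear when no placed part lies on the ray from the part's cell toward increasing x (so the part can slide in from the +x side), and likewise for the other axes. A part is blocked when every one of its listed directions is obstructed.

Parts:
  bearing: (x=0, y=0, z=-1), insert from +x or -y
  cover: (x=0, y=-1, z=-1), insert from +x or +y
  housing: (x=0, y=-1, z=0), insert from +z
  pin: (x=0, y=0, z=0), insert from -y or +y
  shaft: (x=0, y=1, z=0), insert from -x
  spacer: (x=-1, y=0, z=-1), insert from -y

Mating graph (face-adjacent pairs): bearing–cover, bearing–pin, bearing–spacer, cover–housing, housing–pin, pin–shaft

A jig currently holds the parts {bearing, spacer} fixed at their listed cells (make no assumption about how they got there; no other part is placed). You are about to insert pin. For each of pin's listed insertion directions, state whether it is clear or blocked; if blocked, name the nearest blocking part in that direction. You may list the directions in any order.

-y: ray from pin(0, 0, 0) has no placed part ⇒ clear
+y: ray from pin(0, 0, 0) has no placed part ⇒ clear

+y: clear; -y: clear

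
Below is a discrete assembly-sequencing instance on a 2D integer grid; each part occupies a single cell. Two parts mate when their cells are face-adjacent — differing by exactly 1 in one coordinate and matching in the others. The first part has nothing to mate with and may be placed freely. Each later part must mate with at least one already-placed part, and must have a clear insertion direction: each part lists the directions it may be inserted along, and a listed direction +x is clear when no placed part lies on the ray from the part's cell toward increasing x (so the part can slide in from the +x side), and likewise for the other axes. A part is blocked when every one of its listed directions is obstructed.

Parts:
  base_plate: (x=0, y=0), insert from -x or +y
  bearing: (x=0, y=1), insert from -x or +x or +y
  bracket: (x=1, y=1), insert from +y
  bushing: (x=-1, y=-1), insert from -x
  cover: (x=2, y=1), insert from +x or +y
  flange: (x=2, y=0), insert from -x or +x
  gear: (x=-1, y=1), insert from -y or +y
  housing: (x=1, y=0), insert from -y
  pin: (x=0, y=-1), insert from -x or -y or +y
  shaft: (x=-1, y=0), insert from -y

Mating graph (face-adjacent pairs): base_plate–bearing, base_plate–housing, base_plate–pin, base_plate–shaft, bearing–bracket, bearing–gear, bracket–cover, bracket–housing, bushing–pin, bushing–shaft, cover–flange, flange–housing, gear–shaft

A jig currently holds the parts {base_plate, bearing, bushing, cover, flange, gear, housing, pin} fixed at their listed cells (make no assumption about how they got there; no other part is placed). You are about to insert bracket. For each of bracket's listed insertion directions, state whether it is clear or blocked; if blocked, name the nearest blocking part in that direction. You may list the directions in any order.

+y: ray from bracket(1, 1) has no placed part ⇒ clear

+y: clear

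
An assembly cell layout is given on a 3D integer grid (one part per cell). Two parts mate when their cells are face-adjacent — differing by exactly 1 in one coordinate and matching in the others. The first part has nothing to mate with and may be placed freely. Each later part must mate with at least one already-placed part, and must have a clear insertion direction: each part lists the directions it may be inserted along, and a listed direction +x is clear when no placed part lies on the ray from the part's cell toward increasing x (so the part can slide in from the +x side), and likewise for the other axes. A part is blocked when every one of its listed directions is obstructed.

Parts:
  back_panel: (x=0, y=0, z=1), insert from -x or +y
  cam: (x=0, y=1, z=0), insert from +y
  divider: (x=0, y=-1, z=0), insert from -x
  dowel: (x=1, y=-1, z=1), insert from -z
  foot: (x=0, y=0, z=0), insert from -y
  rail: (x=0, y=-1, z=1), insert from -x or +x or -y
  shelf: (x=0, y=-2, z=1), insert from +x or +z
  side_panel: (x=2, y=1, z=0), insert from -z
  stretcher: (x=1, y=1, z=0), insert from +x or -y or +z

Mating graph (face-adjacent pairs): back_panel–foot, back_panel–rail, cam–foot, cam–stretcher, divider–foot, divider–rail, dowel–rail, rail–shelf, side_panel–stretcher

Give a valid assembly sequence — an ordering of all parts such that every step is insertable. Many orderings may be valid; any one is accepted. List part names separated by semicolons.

1. dowel@(1, -1, 1) [-z clear] — {dowel}
2. rail@(0, -1, 1) [-x clear] — {dowel, rail}
3. shelf@(0, -2, 1) [+x clear] — {dowel, rail, shelf}
4. back_panel@(0, 0, 1) [-x clear] — {back_panel, dowel, rail, shelf}
5. foot@(0, 0, 0) [-y clear] — {back_panel, dowel, foot, rail, shelf}
6. divider@(0, -1, 0) [-x clear] — {back_panel, divider, dowel, foot, rail, shelf}
7. cam@(0, 1, 0) [+y clear] — {back_panel, cam, divider, dowel, foot, rail, shelf}
8. stretcher@(1, 1, 0) [+x clear] — {back_panel, cam, divider, dowel, foot, rail, shelf, stretcher}
9. side_panel@(2, 1, 0) [-z clear] — {back_panel, cam, divider, dowel, foot, rail, shelf, side_panel, stretcher}

dowel; rail; shelf; back_panel; foot; divider; cam; stretcher; side_panel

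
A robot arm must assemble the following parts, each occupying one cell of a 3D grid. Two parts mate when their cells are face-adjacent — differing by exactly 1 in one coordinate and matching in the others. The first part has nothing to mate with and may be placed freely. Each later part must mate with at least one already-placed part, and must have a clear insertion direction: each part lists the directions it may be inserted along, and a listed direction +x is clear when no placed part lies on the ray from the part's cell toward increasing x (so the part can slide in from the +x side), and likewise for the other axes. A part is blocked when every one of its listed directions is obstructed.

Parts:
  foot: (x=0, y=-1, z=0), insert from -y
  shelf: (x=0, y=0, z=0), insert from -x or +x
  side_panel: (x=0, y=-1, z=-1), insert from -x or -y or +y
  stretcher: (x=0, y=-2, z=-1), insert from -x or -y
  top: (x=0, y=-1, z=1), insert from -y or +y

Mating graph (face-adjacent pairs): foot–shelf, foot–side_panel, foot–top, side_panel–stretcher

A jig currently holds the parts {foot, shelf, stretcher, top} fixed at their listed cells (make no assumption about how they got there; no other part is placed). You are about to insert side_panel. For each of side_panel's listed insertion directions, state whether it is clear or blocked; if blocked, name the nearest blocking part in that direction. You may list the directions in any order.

-x: ray from side_panel(0, -1, -1) has no placed part ⇒ clear
-y: nearest on ray is stretcher@(0, -2, -1) ⇒ blocked
+y: ray from side_panel(0, -1, -1) has no placed part ⇒ clear

+y: clear; -x: clear; -y: blocked by stretcher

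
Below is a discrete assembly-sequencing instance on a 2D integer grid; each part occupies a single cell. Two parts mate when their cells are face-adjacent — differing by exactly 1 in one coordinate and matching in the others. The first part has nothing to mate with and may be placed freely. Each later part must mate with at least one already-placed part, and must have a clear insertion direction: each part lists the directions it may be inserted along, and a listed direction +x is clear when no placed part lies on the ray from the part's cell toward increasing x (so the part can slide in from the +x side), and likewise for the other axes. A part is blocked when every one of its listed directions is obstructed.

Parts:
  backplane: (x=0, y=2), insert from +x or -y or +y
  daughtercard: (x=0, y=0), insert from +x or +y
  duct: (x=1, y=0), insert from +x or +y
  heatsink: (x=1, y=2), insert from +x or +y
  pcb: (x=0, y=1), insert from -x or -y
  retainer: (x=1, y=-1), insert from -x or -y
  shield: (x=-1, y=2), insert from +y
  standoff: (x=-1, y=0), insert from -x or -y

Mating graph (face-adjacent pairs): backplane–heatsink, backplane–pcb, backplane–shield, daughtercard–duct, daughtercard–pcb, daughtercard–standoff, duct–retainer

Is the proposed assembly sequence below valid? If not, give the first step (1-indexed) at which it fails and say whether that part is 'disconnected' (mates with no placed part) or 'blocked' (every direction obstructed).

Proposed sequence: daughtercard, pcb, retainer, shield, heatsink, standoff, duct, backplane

1. daughtercard@(0, 0) [+x clear] — {daughtercard}
2. pcb@(0, 1) [-x clear] — {daughtercard, pcb}
3. retainer@(1, -1) — no placed neighbour ⇒ disconnected

Invalid at step 3 (disconnected)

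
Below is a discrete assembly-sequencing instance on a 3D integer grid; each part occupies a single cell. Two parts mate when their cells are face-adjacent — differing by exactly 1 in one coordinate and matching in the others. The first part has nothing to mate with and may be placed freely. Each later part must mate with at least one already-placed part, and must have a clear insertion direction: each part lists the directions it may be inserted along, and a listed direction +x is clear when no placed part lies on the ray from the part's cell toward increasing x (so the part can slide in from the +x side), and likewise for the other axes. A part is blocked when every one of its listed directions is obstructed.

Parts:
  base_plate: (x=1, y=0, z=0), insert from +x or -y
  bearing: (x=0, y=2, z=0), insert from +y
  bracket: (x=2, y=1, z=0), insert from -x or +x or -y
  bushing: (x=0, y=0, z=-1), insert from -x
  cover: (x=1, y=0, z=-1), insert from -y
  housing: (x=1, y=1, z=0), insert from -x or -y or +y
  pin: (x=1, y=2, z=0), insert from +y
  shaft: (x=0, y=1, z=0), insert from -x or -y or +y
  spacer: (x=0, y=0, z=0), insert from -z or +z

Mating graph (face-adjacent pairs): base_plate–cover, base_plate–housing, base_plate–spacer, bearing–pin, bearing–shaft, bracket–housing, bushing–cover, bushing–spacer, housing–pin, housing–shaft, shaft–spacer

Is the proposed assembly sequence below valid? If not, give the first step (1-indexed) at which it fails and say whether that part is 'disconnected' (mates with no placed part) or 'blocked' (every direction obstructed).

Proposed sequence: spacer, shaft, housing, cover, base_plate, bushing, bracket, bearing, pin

1. spacer@(0, 0, 0) [-z clear] — {spacer}
2. shaft@(0, 1, 0) [-x clear] — {shaft, spacer}
3. housing@(1, 1, 0) [-y clear] — {housing, shaft, spacer}
4. cover@(1, 0, -1) — no placed neighbour ⇒ disconnected

Invalid at step 4 (disconnected)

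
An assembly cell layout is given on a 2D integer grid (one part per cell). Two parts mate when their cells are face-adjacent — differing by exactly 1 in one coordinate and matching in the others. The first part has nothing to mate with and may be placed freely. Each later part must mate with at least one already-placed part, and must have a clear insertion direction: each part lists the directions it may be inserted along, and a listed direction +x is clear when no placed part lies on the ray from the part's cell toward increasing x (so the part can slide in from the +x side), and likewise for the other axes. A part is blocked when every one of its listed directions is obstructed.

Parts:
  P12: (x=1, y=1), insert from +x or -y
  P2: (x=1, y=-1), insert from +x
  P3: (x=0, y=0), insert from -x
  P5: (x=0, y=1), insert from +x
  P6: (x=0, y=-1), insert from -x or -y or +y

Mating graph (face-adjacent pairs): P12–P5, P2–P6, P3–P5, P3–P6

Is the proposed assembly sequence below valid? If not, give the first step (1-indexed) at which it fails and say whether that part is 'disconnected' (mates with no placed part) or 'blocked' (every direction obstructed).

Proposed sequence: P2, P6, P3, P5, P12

Valid

1. P2@(1, -1) [+x clear] — {P2}
2. P6@(0, -1) [-x clear] — {P2, P6}
3. P3@(0, 0) [-x clear] — {P2, P3, P6}
4. P5@(0, 1) [+x clear] — {P2, P3, P5, P6}
5. P12@(1, 1) [+x clear] — {P12, P2, P3, P5, P6}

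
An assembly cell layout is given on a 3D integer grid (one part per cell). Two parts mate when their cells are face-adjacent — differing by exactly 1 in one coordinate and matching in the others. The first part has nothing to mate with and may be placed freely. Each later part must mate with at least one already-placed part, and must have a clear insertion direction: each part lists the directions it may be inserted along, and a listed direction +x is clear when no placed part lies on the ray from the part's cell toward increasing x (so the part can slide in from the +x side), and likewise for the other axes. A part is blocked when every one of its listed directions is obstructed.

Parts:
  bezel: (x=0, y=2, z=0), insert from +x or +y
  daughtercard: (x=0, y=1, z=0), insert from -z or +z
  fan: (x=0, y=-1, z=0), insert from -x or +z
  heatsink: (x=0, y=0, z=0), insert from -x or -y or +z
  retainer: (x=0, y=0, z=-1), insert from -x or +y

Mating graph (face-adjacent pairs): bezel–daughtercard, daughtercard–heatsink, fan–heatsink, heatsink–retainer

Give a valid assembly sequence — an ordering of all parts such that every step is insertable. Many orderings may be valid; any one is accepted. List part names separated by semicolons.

fan; heatsink; retainer; daughtercard; bezel

1. fan@(0, -1, 0) [-x clear] — {fan}
2. heatsink@(0, 0, 0) [-x clear] — {fan, heatsink}
3. retainer@(0, 0, -1) [-x clear] — {fan, heatsink, retainer}
4. daughtercard@(0, 1, 0) [-z clear] — {daughtercard, fan, heatsink, retainer}
5. bezel@(0, 2, 0) [+x clear] — {bezel, daughtercard, fan, heatsink, retainer}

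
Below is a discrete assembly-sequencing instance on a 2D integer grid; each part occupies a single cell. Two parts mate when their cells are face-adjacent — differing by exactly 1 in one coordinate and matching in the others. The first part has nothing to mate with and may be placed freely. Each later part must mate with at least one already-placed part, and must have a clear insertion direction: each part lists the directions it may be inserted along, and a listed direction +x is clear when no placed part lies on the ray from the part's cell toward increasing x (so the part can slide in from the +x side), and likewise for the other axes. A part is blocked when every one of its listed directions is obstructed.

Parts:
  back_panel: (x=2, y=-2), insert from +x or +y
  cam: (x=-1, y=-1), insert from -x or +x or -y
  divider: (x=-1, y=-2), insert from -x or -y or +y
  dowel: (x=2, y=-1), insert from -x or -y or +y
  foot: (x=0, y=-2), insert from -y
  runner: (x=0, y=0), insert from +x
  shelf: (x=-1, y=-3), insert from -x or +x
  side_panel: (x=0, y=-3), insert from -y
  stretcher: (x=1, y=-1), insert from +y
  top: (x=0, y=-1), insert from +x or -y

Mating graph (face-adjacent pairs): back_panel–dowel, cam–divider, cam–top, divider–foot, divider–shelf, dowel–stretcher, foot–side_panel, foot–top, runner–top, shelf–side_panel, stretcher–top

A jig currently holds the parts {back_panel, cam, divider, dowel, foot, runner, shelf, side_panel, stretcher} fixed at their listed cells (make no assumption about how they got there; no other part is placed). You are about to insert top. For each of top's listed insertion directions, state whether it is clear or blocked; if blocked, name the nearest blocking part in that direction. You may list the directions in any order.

+x: blocked by stretcher; -y: blocked by foot

+x: nearest on ray is stretcher@(1, -1) ⇒ blocked
-y: nearest on ray is foot@(0, -2) ⇒ blocked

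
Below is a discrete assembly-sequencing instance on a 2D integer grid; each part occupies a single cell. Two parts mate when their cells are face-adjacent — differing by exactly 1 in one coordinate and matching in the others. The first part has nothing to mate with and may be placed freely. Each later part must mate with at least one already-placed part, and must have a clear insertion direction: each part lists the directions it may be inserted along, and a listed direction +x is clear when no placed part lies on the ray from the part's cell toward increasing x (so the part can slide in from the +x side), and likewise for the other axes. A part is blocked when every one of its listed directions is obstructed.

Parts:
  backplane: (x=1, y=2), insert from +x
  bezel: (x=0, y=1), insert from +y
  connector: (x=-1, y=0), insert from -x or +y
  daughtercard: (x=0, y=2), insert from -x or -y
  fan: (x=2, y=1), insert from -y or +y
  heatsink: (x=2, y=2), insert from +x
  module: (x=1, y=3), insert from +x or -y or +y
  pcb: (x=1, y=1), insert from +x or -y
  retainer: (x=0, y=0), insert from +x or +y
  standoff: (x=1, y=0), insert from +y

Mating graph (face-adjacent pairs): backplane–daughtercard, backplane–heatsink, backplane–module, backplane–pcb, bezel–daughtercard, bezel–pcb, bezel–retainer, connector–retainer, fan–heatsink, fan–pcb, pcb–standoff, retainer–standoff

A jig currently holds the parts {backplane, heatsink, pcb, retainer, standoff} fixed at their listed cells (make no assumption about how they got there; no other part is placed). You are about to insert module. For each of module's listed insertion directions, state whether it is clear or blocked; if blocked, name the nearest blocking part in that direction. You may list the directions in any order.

+x: clear; +y: clear; -y: blocked by backplane

+x: ray from module(1, 3) has no placed part ⇒ clear
-y: nearest on ray is backplane@(1, 2) ⇒ blocked
+y: ray from module(1, 3) has no placed part ⇒ clear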